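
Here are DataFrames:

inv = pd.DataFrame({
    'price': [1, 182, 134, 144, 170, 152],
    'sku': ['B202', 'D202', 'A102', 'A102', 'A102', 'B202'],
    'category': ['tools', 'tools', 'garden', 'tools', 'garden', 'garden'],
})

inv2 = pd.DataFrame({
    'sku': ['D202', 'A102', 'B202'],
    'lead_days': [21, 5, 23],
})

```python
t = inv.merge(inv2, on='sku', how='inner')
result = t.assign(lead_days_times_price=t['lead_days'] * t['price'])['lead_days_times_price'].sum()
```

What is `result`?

9581

merge on 'sku' (how='inner') → 6 rows:
   price   sku category  lead_days
0      1  B202    tools         23
1    182  D202    tools         21
2    134  A102   garden          5
3    144  A102    tools          5
4    170  A102   garden          5
5    152  B202   garden         23
add column lead_days_times_price = t['lead_days'] * t['price']:
   price   sku category  lead_days  lead_days_times_price
0      1  B202    tools         23                     23
1    182  D202    tools         21                   3822
2    134  A102   garden          5                    670
3    144  A102    tools          5                    720
4    170  A102   garden          5                    850
5    152  B202   garden         23                   3496
So sum() = 9581.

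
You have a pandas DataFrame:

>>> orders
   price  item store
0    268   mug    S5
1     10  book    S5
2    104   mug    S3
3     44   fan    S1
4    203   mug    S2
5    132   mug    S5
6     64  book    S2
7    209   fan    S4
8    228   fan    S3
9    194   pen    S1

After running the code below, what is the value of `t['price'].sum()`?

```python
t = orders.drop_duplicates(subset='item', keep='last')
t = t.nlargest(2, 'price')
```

422

drop duplicate item (keep=last):
   price  item store
5    132   mug    S5
6     64  book    S2
8    228   fan    S3
9    194   pen    S1
take 2 rows with largest price:
   price item store
8    228  fan    S3
9    194  pen    S1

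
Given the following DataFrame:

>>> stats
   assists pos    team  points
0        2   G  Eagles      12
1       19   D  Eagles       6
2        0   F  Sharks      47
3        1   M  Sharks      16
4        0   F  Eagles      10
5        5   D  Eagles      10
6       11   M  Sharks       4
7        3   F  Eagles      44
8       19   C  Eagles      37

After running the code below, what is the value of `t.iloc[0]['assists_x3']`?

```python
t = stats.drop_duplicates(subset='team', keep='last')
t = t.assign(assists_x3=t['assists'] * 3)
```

drop duplicate team (keep=last):
   assists pos    team  points
6       11   M  Sharks       4
8       19   C  Eagles      37
add column assists_x3 = t['assists'] * 3:
   assists pos    team  points  assists_x3
6       11   M  Sharks       4          33
8       19   C  Eagles      37          57
Reading off the value at position 0, column 'assists_x3', we get 33.

33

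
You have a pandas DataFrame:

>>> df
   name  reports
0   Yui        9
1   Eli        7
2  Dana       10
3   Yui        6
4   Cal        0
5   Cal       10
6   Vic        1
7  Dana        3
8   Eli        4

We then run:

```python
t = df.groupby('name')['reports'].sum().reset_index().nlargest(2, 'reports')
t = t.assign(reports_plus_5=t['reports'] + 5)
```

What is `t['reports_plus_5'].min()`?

18

group by name, sum of reports:
name
Cal     10
Dana    13
Eli     11
Vic      1
Yui     15
Name: reports, dtype: int64
reset_index():
   name  reports
0   Cal       10
1  Dana       13
2   Eli       11
3   Vic        1
4   Yui       15
take 2 rows with largest reports:
   name  reports
4   Yui       15
1  Dana       13
add column reports_plus_5 = t['reports'] + 5:
   name  reports  reports_plus_5
4   Yui       15              20
1  Dana       13              18
Hence 18.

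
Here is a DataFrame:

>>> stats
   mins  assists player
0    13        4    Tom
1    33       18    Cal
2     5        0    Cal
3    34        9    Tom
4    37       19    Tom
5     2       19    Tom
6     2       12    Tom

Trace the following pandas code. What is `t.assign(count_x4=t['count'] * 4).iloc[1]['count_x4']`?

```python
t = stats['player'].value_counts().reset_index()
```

value_counts of player:
player
Tom    5
Cal    2
Name: count, dtype: int64
reset_index():
  player  count
0    Tom      5
1    Cal      2
add column count_x4 = t['count'] * 4:
  player  count  count_x4
0    Tom      5        20
1    Cal      2         8
Finally, value at position 1, column 'count_x4' = 8.

8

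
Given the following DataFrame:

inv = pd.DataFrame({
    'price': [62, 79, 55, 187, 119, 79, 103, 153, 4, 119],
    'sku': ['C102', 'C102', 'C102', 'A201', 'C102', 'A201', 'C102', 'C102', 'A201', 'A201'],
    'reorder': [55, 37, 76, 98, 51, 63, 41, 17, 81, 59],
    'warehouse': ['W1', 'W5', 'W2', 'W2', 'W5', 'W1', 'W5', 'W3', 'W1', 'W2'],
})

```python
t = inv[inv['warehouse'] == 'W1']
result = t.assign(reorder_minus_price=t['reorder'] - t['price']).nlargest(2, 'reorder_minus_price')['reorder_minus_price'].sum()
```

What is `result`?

filter rows where warehouse == 'W1':
   price   sku  reorder warehouse
0     62  C102       55        W1
5     79  A201       63        W1
8      4  A201       81        W1
add column reorder_minus_price = t['reorder'] - t['price']:
   price   sku  reorder warehouse  reorder_minus_price
0     62  C102       55        W1                   -7
5     79  A201       63        W1                  -16
8      4  A201       81        W1                   77
take 2 rows with largest reorder_minus_price:
   price   sku  reorder warehouse  reorder_minus_price
8      4  A201       81        W1                   77
0     62  C102       55        W1                   -7
Then the sum of column 'reorder_minus_price': 70

70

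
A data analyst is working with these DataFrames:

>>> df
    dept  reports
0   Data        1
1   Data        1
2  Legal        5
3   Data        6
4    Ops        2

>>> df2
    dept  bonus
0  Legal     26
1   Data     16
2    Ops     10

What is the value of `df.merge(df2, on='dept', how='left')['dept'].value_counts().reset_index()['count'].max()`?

merge on 'dept' (how='left') → 5 rows:
    dept  reports  bonus
0   Data        1     16
1   Data        1     16
2  Legal        5     26
3   Data        6     16
4    Ops        2     10
value_counts of dept:
dept
Data     3
Legal    1
Ops      1
Name: count, dtype: int64
reset_index():
    dept  count
0   Data      3
1  Legal      1
2    Ops      1
Hence 3.

3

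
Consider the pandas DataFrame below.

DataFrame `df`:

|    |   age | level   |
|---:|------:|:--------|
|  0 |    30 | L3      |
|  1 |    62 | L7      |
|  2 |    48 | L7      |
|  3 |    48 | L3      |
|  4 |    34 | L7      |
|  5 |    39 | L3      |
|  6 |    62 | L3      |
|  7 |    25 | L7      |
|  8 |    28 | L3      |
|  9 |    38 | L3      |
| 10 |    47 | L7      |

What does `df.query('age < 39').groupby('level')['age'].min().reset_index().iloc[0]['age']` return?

28

filter rows where age < 39:
   age level
0   30    L3
4   34    L7
7   25    L7
8   28    L3
9   38    L3
group by level, min of age:
level
L3    28
L7    25
Name: age, dtype: int64
reset_index():
  level  age
0    L3   28
1    L7   25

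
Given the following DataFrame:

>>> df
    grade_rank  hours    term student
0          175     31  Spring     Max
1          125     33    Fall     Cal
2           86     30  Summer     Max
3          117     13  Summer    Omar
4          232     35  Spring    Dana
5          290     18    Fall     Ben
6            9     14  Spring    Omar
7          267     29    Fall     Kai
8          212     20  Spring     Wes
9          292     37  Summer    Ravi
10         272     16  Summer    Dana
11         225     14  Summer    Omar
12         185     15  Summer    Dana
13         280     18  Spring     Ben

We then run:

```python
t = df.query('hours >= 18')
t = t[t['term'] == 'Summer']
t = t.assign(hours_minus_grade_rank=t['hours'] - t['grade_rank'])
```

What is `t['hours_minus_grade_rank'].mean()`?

-155.5

filter rows where hours >= 18:
    grade_rank  hours    term student
0          175     31  Spring     Max
1          125     33    Fall     Cal
2           86     30  Summer     Max
4          232     35  Spring    Dana
5          290     18    Fall     Ben
7          267     29    Fall     Kai
8          212     20  Spring     Wes
9          292     37  Summer    Ravi
13         280     18  Spring     Ben
filter rows where term == 'Summer':
   grade_rank  hours    term student
2          86     30  Summer     Max
9         292     37  Summer    Ravi
add column hours_minus_grade_rank = t['hours'] - t['grade_rank']:
   grade_rank  hours    term student  hours_minus_grade_rank
2          86     30  Summer     Max                     -56
9         292     37  Summer    Ravi                    -255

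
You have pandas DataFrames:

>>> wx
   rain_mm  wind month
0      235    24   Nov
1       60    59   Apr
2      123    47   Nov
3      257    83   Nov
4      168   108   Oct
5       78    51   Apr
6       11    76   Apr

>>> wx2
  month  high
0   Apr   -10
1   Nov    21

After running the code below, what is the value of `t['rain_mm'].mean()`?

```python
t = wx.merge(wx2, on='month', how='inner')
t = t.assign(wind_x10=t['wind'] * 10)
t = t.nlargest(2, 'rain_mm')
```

merge on 'month' (how='inner') → 6 rows:
   rain_mm  wind month  high
0      235    24   Nov    21
1       60    59   Apr   -10
2      123    47   Nov    21
3      257    83   Nov    21
4       78    51   Apr   -10
5       11    76   Apr   -10
add column wind_x10 = t['wind'] * 10:
   rain_mm  wind month  high  wind_x10
0      235    24   Nov    21       240
1       60    59   Apr   -10       590
2      123    47   Nov    21       470
3      257    83   Nov    21       830
4       78    51   Apr   -10       510
5       11    76   Apr   -10       760
take 2 rows with largest rain_mm:
   rain_mm  wind month  high  wind_x10
3      257    83   Nov    21       830
0      235    24   Nov    21       240
mean of column 'rain_mm' → 246.0

246.0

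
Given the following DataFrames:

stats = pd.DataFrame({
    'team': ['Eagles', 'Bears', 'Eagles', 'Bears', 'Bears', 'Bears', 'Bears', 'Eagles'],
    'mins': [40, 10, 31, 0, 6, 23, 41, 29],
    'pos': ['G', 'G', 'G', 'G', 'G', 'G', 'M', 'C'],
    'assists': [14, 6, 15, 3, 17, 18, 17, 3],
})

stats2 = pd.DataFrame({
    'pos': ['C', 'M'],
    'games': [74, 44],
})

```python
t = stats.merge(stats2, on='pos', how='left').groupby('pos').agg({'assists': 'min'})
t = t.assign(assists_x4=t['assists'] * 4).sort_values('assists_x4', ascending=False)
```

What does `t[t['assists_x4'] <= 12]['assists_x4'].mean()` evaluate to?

merge on 'pos' (how='left') → 8 rows:
     team  mins pos  assists  games
0  Eagles    40   G       14    NaN
1   Bears    10   G        6    NaN
2  Eagles    31   G       15    NaN
3   Bears     0   G        3    NaN
4   Bears     6   G       17    NaN
5   Bears    23   G       18    NaN
6   Bears    41   M       17   44.0
7  Eagles    29   C        3   74.0
group by pos, min of assists:
     assists
pos         
C          3
G          3
M         17
add column assists_x4 = t['assists'] * 4:
     assists  assists_x4
pos                     
C          3          12
G          3          12
M         17          68
sort by assists_x4 descending:
     assists  assists_x4
pos                     
M         17          68
C          3          12
G          3          12
filter rows where assists_x4 <= 12:
     assists  assists_x4
pos                     
C          3          12
G          3          12
mean of column 'assists_x4' → 12.0

12.0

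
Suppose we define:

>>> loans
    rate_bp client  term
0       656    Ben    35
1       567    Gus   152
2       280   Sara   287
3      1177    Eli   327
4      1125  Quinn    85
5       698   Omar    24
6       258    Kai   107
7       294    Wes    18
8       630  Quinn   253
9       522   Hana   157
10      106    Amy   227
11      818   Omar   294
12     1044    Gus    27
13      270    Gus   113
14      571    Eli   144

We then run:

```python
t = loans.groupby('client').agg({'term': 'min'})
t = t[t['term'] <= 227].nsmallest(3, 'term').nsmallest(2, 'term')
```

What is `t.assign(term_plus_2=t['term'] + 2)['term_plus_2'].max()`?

group by client, min of term:
        term
client      
Amy      227
Ben       35
Eli      144
Gus       27
Hana     157
Kai      107
Omar      24
Quinn     85
Sara     287
Wes       18
filter rows where term <= 227:
        term
client      
Amy      227
Ben       35
Eli      144
Gus       27
Hana     157
Kai      107
Omar      24
Quinn     85
Wes       18
take 3 rows with smallest term:
        term
client      
Wes       18
Omar      24
Gus       27
take 2 rows with smallest term:
        term
client      
Wes       18
Omar      24
add column term_plus_2 = t['term'] + 2:
        term  term_plus_2
client                   
Wes       18           20
Omar      24           26

26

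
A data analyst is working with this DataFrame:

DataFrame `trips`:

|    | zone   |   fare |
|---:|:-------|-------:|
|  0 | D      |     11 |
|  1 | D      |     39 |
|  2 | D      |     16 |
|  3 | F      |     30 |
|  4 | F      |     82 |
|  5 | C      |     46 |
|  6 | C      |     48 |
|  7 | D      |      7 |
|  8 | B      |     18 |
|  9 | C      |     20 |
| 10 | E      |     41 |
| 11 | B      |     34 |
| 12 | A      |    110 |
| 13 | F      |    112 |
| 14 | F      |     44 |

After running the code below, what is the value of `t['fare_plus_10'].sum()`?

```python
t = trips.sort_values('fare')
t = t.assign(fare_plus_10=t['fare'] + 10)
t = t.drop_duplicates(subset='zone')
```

286

sort by fare:
   zone  fare
7     D     7
0     D    11
2     D    16
8     B    18
9     C    20
3     F    30
11    B    34
1     D    39
10    E    41
14    F    44
5     C    46
6     C    48
4     F    82
12    A   110
13    F   112
add column fare_plus_10 = t['fare'] + 10:
   zone  fare  fare_plus_10
7     D     7            17
0     D    11            21
2     D    16            26
8     B    18            28
9     C    20            30
3     F    30            40
11    B    34            44
1     D    39            49
10    E    41            51
14    F    44            54
5     C    46            56
6     C    48            58
4     F    82            92
12    A   110           120
13    F   112           122
drop duplicate zone (keep=first):
   zone  fare  fare_plus_10
7     D     7            17
8     B    18            28
9     C    20            30
3     F    30            40
10    E    41            51
12    A   110           120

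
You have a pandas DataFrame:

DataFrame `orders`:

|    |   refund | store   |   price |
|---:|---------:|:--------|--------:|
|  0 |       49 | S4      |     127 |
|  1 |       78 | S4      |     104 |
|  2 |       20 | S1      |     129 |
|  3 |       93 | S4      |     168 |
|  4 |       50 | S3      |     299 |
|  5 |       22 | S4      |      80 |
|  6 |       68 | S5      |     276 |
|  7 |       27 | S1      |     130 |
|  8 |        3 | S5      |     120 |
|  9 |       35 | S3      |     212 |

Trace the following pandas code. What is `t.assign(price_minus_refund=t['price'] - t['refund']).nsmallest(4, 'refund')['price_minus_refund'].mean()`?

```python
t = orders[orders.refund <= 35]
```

96.75

filter rows where refund <= 35:
   refund store  price
2      20    S1    129
5      22    S4     80
7      27    S1    130
8       3    S5    120
9      35    S3    212
add column price_minus_refund = t['price'] - t['refund']:
   refund store  price  price_minus_refund
2      20    S1    129                 109
5      22    S4     80                  58
7      27    S1    130                 103
8       3    S5    120                 117
9      35    S3    212                 177
take 4 rows with smallest refund:
   refund store  price  price_minus_refund
8       3    S5    120                 117
2      20    S1    129                 109
5      22    S4     80                  58
7      27    S1    130                 103
mean of column 'price_minus_refund' → 96.75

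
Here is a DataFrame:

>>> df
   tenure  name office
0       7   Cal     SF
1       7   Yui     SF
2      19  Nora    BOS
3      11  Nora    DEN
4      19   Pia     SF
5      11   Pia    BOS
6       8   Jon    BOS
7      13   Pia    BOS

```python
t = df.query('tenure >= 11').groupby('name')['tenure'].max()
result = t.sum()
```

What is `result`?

filter rows where tenure >= 11:
   tenure  name office
2      19  Nora    BOS
3      11  Nora    DEN
4      19   Pia     SF
5      11   Pia    BOS
7      13   Pia    BOS
group by name, max of tenure:
name
Nora    19
Pia     19
Name: tenure, dtype: int64
sum of the resulting series → 38

38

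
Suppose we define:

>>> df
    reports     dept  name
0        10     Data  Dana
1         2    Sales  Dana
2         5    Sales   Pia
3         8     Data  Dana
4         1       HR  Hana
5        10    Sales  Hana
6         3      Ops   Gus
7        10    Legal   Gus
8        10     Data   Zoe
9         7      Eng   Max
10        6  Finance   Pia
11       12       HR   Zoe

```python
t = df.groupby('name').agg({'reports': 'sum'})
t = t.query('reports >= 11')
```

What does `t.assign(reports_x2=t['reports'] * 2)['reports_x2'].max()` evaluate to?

44

group by name, sum of reports:
      reports
name         
Dana       20
Gus        13
Hana       11
Max         7
Pia        11
Zoe        22
filter rows where reports >= 11:
      reports
name         
Dana       20
Gus        13
Hana       11
Pia        11
Zoe        22
add column reports_x2 = t['reports'] * 2:
      reports  reports_x2
name                     
Dana       20          40
Gus        13          26
Hana       11          22
Pia        11          22
Zoe        22          44
max of column 'reports_x2' → 44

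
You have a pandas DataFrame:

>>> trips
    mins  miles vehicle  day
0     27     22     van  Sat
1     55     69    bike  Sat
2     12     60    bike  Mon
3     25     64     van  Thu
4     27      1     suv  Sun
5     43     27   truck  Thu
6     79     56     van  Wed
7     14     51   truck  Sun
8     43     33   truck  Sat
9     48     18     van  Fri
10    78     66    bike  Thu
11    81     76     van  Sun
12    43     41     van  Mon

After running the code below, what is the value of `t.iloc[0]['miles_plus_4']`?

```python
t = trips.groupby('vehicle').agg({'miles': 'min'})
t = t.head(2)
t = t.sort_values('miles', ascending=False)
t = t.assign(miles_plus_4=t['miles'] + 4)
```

64

group by vehicle, min of miles:
         miles
vehicle       
bike        60
suv          1
truck       27
van         18
take first 2 rows:
         miles
vehicle       
bike        60
suv          1
sort by miles descending:
         miles
vehicle       
bike        60
suv          1
add column miles_plus_4 = t['miles'] + 4:
         miles  miles_plus_4
vehicle                     
bike        60            64
suv          1             5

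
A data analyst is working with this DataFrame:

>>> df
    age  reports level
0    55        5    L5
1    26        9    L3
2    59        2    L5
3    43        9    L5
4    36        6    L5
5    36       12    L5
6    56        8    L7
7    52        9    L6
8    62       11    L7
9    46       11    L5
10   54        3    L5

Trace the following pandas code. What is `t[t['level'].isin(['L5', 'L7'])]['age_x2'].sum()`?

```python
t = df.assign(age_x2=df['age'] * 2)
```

894

add column age_x2 = df['age'] * 2:
    age  reports level  age_x2
0    55        5    L5     110
1    26        9    L3      52
2    59        2    L5     118
3    43        9    L5      86
4    36        6    L5      72
5    36       12    L5      72
6    56        8    L7     112
7    52        9    L6     104
8    62       11    L7     124
9    46       11    L5      92
10   54        3    L5     108
filter rows where level in ['L5', 'L7']:
    age  reports level  age_x2
0    55        5    L5     110
2    59        2    L5     118
3    43        9    L5      86
4    36        6    L5      72
5    36       12    L5      72
6    56        8    L7     112
8    62       11    L7     124
9    46       11    L5      92
10   54        3    L5     108
Hence 894.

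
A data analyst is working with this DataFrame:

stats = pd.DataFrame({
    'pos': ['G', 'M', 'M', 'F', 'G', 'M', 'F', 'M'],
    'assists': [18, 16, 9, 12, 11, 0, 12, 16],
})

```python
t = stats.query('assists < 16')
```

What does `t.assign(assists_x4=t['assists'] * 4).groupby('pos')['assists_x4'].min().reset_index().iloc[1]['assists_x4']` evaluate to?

44

filter rows where assists < 16:
  pos  assists
2   M        9
3   F       12
4   G       11
5   M        0
6   F       12
add column assists_x4 = t['assists'] * 4:
  pos  assists  assists_x4
2   M        9          36
3   F       12          48
4   G       11          44
5   M        0           0
6   F       12          48
group by pos, min of assists_x4:
pos
F    48
G    44
M     0
Name: assists_x4, dtype: int64
reset_index():
  pos  assists_x4
0   F          48
1   G          44
2   M           0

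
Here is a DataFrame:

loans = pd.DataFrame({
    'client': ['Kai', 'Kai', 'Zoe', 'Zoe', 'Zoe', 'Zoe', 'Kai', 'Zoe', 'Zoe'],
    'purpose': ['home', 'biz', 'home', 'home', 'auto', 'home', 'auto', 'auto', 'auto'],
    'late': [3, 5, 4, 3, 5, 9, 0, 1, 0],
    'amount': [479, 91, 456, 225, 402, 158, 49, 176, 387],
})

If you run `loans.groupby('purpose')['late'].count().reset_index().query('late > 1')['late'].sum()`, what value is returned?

group by purpose, count of late:
purpose
auto    4
biz     1
home    4
Name: late, dtype: int64
reset_index():
  purpose  late
0    auto     4
1     biz     1
2    home     4
filter rows where late > 1:
  purpose  late
0    auto     4
2    home     4

8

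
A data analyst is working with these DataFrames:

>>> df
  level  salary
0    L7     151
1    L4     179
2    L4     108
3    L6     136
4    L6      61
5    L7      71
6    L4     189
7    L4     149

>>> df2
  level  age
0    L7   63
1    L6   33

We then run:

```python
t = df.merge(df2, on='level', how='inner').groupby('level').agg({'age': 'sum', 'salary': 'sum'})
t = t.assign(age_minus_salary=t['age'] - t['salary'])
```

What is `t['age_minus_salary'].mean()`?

merge on 'level' (how='inner') → 4 rows:
  level  salary  age
0    L7     151   63
1    L6     136   33
2    L6      61   33
3    L7      71   63
group by level: sum(age), sum(salary):
       age  salary
level             
L6      66     197
L7     126     222
add column age_minus_salary = t['age'] - t['salary']:
       age  salary  age_minus_salary
level                               
L6      66     197              -131
L7     126     222               -96
Finally, mean of column 'age_minus_salary' = -113.5.

-113.5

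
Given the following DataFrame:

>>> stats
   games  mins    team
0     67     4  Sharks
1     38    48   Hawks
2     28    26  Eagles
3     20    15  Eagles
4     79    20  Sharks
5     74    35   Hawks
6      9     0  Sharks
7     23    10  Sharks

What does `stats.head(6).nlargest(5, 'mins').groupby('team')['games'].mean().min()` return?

take first 6 rows:
   games  mins    team
0     67     4  Sharks
1     38    48   Hawks
2     28    26  Eagles
3     20    15  Eagles
4     79    20  Sharks
5     74    35   Hawks
take 5 rows with largest mins:
   games  mins    team
1     38    48   Hawks
5     74    35   Hawks
2     28    26  Eagles
4     79    20  Sharks
3     20    15  Eagles
group by team, mean of games:
team
Eagles    24.0
Hawks     56.0
Sharks    79.0
Name: games, dtype: float64
min of the resulting series → 24.0

24.0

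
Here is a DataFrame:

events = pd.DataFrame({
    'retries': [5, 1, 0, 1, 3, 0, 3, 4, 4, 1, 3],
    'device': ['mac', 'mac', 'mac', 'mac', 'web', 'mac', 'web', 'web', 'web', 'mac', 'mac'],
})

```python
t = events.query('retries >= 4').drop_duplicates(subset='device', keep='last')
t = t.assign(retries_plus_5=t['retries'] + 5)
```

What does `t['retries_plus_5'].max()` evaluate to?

10

filter rows where retries >= 4:
   retries device
0        5    mac
7        4    web
8        4    web
drop duplicate device (keep=last):
   retries device
0        5    mac
8        4    web
add column retries_plus_5 = t['retries'] + 5:
   retries device  retries_plus_5
0        5    mac              10
8        4    web               9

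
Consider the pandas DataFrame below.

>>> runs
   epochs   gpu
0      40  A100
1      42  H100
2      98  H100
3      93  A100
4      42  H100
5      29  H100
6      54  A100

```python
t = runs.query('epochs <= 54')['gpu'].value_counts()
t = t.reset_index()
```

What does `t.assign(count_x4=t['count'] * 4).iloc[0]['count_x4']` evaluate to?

filter rows where epochs <= 54:
   epochs   gpu
0      40  A100
1      42  H100
4      42  H100
5      29  H100
6      54  A100
value_counts of gpu:
gpu
H100    3
A100    2
Name: count, dtype: int64
reset_index():
    gpu  count
0  H100      3
1  A100      2
add column count_x4 = t['count'] * 4:
    gpu  count  count_x4
0  H100      3        12
1  A100      2         8
Reading off the value at position 0, column 'count_x4', we get 12.

12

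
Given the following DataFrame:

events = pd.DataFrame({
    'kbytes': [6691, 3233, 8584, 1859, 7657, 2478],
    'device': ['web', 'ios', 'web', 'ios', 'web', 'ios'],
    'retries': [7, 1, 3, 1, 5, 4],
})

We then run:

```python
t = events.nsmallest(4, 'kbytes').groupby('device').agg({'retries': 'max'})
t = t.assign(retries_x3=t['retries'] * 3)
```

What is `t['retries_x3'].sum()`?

33

take 4 rows with smallest kbytes:
   kbytes device  retries
3    1859    ios        1
5    2478    ios        4
1    3233    ios        1
0    6691    web        7
group by device, max of retries:
        retries
device         
ios           4
web           7
add column retries_x3 = t['retries'] * 3:
        retries  retries_x3
device                     
ios           4          12
web           7          21
sum of column 'retries_x3' → 33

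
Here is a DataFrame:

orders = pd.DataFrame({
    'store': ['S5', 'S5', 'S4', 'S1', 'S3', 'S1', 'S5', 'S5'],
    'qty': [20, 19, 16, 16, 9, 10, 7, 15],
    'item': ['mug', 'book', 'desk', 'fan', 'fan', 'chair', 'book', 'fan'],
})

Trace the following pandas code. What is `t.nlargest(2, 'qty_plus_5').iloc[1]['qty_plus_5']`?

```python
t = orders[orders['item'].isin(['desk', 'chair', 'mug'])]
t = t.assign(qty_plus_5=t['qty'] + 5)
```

filter rows where item in ['desk', 'chair', 'mug']:
  store  qty   item
0    S5   20    mug
2    S4   16   desk
5    S1   10  chair
add column qty_plus_5 = t['qty'] + 5:
  store  qty   item  qty_plus_5
0    S5   20    mug          25
2    S4   16   desk          21
5    S1   10  chair          15
take 2 rows with largest qty_plus_5:
  store  qty  item  qty_plus_5
0    S5   20   mug          25
2    S4   16  desk          21
Then the value at position 1, column 'qty_plus_5': 21

21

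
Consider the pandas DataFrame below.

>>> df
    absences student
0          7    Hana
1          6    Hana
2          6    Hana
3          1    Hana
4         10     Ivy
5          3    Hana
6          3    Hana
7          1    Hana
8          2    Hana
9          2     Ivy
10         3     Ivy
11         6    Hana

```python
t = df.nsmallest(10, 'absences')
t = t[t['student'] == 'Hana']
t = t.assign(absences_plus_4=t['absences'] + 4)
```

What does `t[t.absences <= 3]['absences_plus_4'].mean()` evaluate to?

6.0

take 10 rows with smallest absences:
    absences student
3          1    Hana
7          1    Hana
8          2    Hana
9          2     Ivy
5          3    Hana
6          3    Hana
10         3     Ivy
1          6    Hana
2          6    Hana
11         6    Hana
filter rows where student == 'Hana':
    absences student
3          1    Hana
7          1    Hana
8          2    Hana
5          3    Hana
6          3    Hana
1          6    Hana
2          6    Hana
11         6    Hana
add column absences_plus_4 = t['absences'] + 4:
    absences student  absences_plus_4
3          1    Hana                5
7          1    Hana                5
8          2    Hana                6
5          3    Hana                7
6          3    Hana                7
1          6    Hana               10
2          6    Hana               10
11         6    Hana               10
filter rows where absences <= 3:
   absences student  absences_plus_4
3         1    Hana                5
7         1    Hana                5
8         2    Hana                6
5         3    Hana                7
6         3    Hana                7
mean of column 'absences_plus_4' → 6.0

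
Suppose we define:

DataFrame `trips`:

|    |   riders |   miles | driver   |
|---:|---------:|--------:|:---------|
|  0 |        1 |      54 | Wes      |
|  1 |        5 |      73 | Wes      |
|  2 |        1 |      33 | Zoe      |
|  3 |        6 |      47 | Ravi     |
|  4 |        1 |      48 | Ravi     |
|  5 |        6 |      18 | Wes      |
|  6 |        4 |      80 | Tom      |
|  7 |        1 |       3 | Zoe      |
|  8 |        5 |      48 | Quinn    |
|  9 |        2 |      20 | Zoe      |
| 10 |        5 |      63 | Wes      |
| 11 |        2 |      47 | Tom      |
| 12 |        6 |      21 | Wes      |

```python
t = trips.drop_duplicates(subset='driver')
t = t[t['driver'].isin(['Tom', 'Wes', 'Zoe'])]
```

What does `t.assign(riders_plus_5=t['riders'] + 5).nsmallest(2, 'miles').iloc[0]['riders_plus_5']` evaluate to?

drop duplicate driver (keep=first):
   riders  miles driver
0       1     54    Wes
2       1     33    Zoe
3       6     47   Ravi
6       4     80    Tom
8       5     48  Quinn
filter rows where driver in ['Tom', 'Wes', 'Zoe']:
   riders  miles driver
0       1     54    Wes
2       1     33    Zoe
6       4     80    Tom
add column riders_plus_5 = t['riders'] + 5:
   riders  miles driver  riders_plus_5
0       1     54    Wes              6
2       1     33    Zoe              6
6       4     80    Tom              9
take 2 rows with smallest miles:
   riders  miles driver  riders_plus_5
2       1     33    Zoe              6
0       1     54    Wes              6
value at position 0, column 'riders_plus_5' → 6

6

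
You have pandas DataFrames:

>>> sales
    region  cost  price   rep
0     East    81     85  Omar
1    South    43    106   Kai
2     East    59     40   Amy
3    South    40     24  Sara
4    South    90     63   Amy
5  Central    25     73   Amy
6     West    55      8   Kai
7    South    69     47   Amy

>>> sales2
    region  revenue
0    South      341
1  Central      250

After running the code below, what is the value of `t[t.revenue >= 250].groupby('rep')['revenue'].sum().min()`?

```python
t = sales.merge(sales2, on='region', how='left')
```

merge on 'region' (how='left') → 8 rows:
    region  cost  price   rep  revenue
0     East    81     85  Omar      NaN
1    South    43    106   Kai    341.0
2     East    59     40   Amy      NaN
3    South    40     24  Sara    341.0
4    South    90     63   Amy    341.0
5  Central    25     73   Amy    250.0
6     West    55      8   Kai      NaN
7    South    69     47   Amy    341.0
filter rows where revenue >= 250:
    region  cost  price   rep  revenue
1    South    43    106   Kai    341.0
3    South    40     24  Sara    341.0
4    South    90     63   Amy    341.0
5  Central    25     73   Amy    250.0
7    South    69     47   Amy    341.0
group by rep, sum of revenue:
rep
Amy     932.0
Kai     341.0
Sara    341.0
Name: revenue, dtype: float64
Reading off the min of the resulting series, we get 341.0.

341.0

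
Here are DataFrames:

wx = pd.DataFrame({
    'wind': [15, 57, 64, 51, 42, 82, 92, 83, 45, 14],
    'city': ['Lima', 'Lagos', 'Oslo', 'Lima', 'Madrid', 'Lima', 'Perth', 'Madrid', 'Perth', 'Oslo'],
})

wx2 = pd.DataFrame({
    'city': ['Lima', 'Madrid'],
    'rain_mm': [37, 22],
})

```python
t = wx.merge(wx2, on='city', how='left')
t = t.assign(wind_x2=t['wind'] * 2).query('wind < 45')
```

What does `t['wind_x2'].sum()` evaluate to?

merge on 'city' (how='left') → 10 rows:
   wind    city  rain_mm
0    15    Lima     37.0
1    57   Lagos      NaN
2    64    Oslo      NaN
3    51    Lima     37.0
4    42  Madrid     22.0
5    82    Lima     37.0
6    92   Perth      NaN
7    83  Madrid     22.0
8    45   Perth      NaN
9    14    Oslo      NaN
add column wind_x2 = t['wind'] * 2:
   wind    city  rain_mm  wind_x2
0    15    Lima     37.0       30
1    57   Lagos      NaN      114
2    64    Oslo      NaN      128
3    51    Lima     37.0      102
4    42  Madrid     22.0       84
5    82    Lima     37.0      164
6    92   Perth      NaN      184
7    83  Madrid     22.0      166
8    45   Perth      NaN       90
9    14    Oslo      NaN       28
filter rows where wind < 45:
   wind    city  rain_mm  wind_x2
0    15    Lima     37.0       30
4    42  Madrid     22.0       84
9    14    Oslo      NaN       28
Then the sum of column 'wind_x2': 142

142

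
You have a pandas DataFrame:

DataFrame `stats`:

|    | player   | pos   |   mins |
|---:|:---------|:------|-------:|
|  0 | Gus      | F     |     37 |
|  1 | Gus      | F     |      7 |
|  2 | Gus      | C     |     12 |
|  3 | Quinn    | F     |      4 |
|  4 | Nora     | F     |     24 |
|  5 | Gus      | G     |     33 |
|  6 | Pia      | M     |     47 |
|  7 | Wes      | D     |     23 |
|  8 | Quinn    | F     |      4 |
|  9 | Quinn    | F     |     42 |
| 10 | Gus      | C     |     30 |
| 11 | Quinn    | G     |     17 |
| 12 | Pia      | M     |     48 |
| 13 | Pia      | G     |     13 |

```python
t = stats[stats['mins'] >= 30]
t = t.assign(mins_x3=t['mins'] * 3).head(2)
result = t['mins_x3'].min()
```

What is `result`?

99

filter rows where mins >= 30:
   player pos  mins
0     Gus   F    37
5     Gus   G    33
6     Pia   M    47
9   Quinn   F    42
10    Gus   C    30
12    Pia   M    48
add column mins_x3 = t['mins'] * 3:
   player pos  mins  mins_x3
0     Gus   F    37      111
5     Gus   G    33       99
6     Pia   M    47      141
9   Quinn   F    42      126
10    Gus   C    30       90
12    Pia   M    48      144
take first 2 rows:
  player pos  mins  mins_x3
0    Gus   F    37      111
5    Gus   G    33       99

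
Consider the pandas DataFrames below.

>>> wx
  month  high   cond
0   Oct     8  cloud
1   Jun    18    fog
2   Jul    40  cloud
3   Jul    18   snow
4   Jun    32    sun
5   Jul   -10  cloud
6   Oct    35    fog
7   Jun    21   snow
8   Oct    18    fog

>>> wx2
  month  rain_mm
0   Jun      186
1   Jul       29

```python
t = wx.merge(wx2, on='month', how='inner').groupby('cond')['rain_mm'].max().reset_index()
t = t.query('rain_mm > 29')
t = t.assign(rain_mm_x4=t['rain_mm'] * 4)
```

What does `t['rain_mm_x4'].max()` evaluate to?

744

merge on 'month' (how='inner') → 6 rows:
  month  high   cond  rain_mm
0   Jun    18    fog      186
1   Jul    40  cloud       29
2   Jul    18   snow       29
3   Jun    32    sun      186
4   Jul   -10  cloud       29
5   Jun    21   snow      186
group by cond, max of rain_mm:
cond
cloud     29
fog      186
snow     186
sun      186
Name: rain_mm, dtype: int64
reset_index():
    cond  rain_mm
0  cloud       29
1    fog      186
2   snow      186
3    sun      186
filter rows where rain_mm > 29:
   cond  rain_mm
1   fog      186
2  snow      186
3   sun      186
add column rain_mm_x4 = t['rain_mm'] * 4:
   cond  rain_mm  rain_mm_x4
1   fog      186         744
2  snow      186         744
3   sun      186         744
Finally, max of column 'rain_mm_x4' = 744.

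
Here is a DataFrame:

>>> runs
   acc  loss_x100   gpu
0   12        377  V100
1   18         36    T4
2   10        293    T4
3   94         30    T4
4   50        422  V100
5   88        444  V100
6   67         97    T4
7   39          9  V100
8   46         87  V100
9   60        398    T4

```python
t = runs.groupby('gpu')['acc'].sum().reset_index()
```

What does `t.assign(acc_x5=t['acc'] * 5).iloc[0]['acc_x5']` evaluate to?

group by gpu, sum of acc:
gpu
T4      249
V100    235
Name: acc, dtype: int64
reset_index():
    gpu  acc
0    T4  249
1  V100  235
add column acc_x5 = t['acc'] * 5:
    gpu  acc  acc_x5
0    T4  249    1245
1  V100  235    1175

1245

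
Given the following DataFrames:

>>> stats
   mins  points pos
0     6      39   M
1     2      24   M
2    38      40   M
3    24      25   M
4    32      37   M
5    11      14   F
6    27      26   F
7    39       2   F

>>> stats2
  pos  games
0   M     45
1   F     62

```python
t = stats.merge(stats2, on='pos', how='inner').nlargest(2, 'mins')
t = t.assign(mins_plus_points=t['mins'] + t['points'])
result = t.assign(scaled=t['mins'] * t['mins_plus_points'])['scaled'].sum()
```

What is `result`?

4563

merge on 'pos' (how='inner') → 8 rows:
   mins  points pos  games
0     6      39   M     45
1     2      24   M     45
2    38      40   M     45
3    24      25   M     45
4    32      37   M     45
5    11      14   F     62
6    27      26   F     62
7    39       2   F     62
take 2 rows with largest mins:
   mins  points pos  games
7    39       2   F     62
2    38      40   M     45
add column mins_plus_points = t['mins'] + t['points']:
   mins  points pos  games  mins_plus_points
7    39       2   F     62                41
2    38      40   M     45                78
add column scaled = t['mins'] * t['mins_plus_points']:
   mins  points pos  games  mins_plus_points  scaled
7    39       2   F     62                41    1599
2    38      40   M     45                78    2964
Hence 4563.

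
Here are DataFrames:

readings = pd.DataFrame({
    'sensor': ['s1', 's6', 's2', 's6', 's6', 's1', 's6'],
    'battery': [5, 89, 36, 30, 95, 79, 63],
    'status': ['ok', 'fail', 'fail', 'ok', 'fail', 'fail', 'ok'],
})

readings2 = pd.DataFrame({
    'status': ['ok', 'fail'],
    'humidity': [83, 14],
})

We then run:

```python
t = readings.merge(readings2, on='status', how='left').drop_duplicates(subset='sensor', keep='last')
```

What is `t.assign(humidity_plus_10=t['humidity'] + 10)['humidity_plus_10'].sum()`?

141

merge on 'status' (how='left') → 7 rows:
  sensor  battery status  humidity
0     s1        5     ok        83
1     s6       89   fail        14
2     s2       36   fail        14
3     s6       30     ok        83
4     s6       95   fail        14
5     s1       79   fail        14
6     s6       63     ok        83
drop duplicate sensor (keep=last):
  sensor  battery status  humidity
2     s2       36   fail        14
5     s1       79   fail        14
6     s6       63     ok        83
add column humidity_plus_10 = t['humidity'] + 10:
  sensor  battery status  humidity  humidity_plus_10
2     s2       36   fail        14                24
5     s1       79   fail        14                24
6     s6       63     ok        83                93
Reading off the sum of column 'humidity_plus_10', we get 141.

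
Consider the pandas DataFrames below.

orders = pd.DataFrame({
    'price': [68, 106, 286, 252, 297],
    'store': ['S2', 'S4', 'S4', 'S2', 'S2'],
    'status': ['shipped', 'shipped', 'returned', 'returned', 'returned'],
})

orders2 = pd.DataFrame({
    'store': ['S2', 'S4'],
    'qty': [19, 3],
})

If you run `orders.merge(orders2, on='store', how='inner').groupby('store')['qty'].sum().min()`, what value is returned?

merge on 'store' (how='inner') → 5 rows:
   price store    status  qty
0     68    S2   shipped   19
1    106    S4   shipped    3
2    286    S4  returned    3
3    252    S2  returned   19
4    297    S2  returned   19
group by store, sum of qty:
store
S2    57
S4     6
Name: qty, dtype: int64
Taking the min of the resulting series gives 6.

6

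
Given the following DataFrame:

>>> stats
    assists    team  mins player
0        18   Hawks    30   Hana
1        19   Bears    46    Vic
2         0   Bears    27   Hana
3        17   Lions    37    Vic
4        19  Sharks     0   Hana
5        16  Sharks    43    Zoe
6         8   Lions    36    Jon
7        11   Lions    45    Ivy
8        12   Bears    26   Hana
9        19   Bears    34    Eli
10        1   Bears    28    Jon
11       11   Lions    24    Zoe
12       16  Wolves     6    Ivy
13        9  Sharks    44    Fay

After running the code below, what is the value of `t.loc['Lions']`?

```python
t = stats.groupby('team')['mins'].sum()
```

group by team, sum of mins:
team
Bears     161
Hawks      30
Lions     142
Sharks     87
Wolves      6
Name: mins, dtype: int64

142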